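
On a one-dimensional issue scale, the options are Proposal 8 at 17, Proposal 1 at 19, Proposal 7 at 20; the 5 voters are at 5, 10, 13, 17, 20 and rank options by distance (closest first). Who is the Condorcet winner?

With single-peaked preferences on a line, the Condorcet winner is the candidate closest to the median voter.
The median voter (position 13) is closest to Proposal 8 at 17.
Check: Proposal 8 vs Proposal 1 — voters closer to Proposal 8: 4 of 5.

Proposal 8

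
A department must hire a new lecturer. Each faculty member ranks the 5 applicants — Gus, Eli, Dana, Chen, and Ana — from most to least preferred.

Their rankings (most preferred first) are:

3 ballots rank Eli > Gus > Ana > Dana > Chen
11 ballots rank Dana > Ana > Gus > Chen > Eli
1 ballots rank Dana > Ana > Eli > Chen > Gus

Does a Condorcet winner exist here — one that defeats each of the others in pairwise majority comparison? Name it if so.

Head-to-head results (15 voters total):
Gus vs Eli: Gus wins 11–4.
Gus vs Dana: Dana wins 12–3.
Gus vs Chen: Gus wins 14–1.
Gus vs Ana: Ana wins 12–3.
Eli vs Dana: Dana wins 12–3.
Eli vs Chen: Chen wins 11–4.
Eli vs Ana: Ana wins 12–3.
Dana vs Chen: Dana wins 15–0.
Dana vs Ana: Dana wins 12–3.
Chen vs Ana: Ana wins 15–0.
Dana beats each rival — Gus (12–3), Eli (12–3), Chen (15–0), Ana (12–3) — so Dana is the Condorcet winner.

Dana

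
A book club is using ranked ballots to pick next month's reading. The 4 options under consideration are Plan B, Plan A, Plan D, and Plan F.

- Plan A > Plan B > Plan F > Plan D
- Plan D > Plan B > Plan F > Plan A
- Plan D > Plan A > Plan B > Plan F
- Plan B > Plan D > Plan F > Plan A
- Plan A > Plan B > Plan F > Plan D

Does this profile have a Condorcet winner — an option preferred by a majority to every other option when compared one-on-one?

Head-to-head results (5 voters total):
Plan B vs Plan A: Plan A wins 3–2.
Plan B vs Plan D: Plan B wins 3–2.
Plan B vs Plan F: Plan B wins 5–0.
Plan A vs Plan D: Plan D wins 3–2.
Plan A vs Plan F: Plan A wins 3–2.
Plan D vs Plan F: Plan D wins 3–2.
No candidate beats all others: Plan B beats Plan D beats Plan A beats Plan B, a majority cycle.

No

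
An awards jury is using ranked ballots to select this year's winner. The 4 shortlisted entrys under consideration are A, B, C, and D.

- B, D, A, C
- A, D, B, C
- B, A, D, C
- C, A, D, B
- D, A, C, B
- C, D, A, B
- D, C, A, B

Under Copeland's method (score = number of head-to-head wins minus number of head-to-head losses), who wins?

D

Pairwise results:
  A vs B: A wins 5–2.
  A vs C: A wins 4–3.
  A vs D: D wins 4–3.
  B vs C: C wins 4–3.
  B vs D: D wins 5–2.
  C vs D: D wins 5–2.
Copeland scores (wins − losses):
  A: 2 − 1 = 1
  B: 0 − 3 = -3
  C: 1 − 2 = -1
  D: 3 − 0 = 3
D has the best Copeland score.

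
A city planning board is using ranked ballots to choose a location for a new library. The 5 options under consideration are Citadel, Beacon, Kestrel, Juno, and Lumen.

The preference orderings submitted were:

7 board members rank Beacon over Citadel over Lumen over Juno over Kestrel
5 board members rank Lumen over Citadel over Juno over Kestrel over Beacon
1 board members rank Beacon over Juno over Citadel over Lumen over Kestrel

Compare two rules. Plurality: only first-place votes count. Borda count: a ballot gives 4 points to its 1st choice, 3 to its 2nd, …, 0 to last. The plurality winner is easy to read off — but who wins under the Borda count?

Citadel

Plurality first-place counts: Citadel 0, Beacon 8, Kestrel 0, Juno 0, Lumen 5 → Beacon.
Borda totals: Citadel 38, Beacon 32, Kestrel 5, Juno 20, Lumen 35 → Citadel.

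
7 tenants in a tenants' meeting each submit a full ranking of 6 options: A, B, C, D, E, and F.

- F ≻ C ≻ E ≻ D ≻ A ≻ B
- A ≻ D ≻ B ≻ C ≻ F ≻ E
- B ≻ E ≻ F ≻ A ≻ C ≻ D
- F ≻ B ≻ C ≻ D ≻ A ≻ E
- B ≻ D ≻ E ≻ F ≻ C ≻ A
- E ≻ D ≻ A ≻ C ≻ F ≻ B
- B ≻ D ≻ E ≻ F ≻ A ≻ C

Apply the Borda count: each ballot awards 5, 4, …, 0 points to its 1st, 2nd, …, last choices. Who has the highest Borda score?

Borda scores:
  A: 1 + 5 + 2 + 1 + 0 + 3 + 1 = 13
  B: 0 + 3 + 5 + 4 + 5 + 0 + 5 = 22
  C: 4 + 2 + 1 + 3 + 1 + 2 + 0 = 13
  D: 2 + 4 + 0 + 2 + 4 + 4 + 4 = 20
  E: 3 + 0 + 4 + 0 + 3 + 5 + 3 = 18
  F: 5 + 1 + 3 + 5 + 2 + 1 + 2 = 19
B has the highest total.

B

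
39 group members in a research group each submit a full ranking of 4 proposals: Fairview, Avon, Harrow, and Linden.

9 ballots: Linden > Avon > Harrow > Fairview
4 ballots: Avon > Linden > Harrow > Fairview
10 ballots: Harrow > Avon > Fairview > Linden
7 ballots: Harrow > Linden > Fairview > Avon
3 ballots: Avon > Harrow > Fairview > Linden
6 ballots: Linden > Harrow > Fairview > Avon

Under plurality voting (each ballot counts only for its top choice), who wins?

Harrow

First-place vote totals:
  Fairview: 0
  Avon: 7
  Harrow: 17
  Linden: 15
Harrow has the most first-place votes.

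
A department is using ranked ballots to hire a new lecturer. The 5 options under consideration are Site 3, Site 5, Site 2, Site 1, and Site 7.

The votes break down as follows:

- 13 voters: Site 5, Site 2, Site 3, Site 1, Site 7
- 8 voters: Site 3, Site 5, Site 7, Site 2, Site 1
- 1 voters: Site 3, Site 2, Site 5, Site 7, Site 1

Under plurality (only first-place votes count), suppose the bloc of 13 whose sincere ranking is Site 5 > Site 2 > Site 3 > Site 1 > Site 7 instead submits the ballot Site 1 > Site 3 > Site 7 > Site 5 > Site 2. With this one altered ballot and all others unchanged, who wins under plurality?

First-place totals with the altered ballot: Site 3 9, Site 5 0, Site 2 0, Site 1 13, Site 7 0.
The switch changes the winner from Site 5 to Site 1.

Site 1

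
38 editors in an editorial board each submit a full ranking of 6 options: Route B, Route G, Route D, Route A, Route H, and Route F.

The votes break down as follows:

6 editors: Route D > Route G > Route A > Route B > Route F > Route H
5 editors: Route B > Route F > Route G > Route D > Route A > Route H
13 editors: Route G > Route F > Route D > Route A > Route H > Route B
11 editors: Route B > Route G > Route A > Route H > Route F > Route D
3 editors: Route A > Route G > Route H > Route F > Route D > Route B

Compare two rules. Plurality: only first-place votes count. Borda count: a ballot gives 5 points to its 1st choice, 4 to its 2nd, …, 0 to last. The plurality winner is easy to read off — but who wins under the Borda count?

Plurality first-place counts: Route B 16, Route G 13, Route D 6, Route A 3, Route H 0, Route F 0 → Route B.
Borda totals: Route B 92, Route G 160, Route D 82, Route A 97, Route H 44, Route F 95 → Route G.

Route G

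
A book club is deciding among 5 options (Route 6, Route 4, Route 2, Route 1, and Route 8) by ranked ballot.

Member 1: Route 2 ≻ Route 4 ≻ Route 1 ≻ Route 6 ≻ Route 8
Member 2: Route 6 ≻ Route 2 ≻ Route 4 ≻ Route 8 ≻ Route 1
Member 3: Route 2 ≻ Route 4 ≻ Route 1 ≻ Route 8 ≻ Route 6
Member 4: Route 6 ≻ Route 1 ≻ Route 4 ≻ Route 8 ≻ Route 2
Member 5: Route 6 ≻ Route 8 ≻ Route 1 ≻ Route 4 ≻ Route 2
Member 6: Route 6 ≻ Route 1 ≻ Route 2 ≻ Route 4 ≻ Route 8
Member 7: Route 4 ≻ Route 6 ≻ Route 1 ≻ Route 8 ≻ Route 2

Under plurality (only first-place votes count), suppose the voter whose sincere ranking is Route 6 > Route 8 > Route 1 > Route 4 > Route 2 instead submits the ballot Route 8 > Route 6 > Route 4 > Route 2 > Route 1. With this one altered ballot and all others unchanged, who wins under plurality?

Route 6

First-place totals with the altered ballot: Route 6 3, Route 4 1, Route 2 2, Route 1 0, Route 8 1.
The winner is unchanged: still Route 6.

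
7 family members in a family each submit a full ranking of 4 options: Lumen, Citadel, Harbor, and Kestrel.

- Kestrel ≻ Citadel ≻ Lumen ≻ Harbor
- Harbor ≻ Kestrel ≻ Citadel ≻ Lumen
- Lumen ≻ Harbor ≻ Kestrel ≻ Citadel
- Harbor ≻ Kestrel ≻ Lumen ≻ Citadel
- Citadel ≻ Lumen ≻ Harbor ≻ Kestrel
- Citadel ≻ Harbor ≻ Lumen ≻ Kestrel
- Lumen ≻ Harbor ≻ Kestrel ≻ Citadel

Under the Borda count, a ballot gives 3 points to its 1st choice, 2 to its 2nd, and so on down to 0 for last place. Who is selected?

Harbor

Borda scores:
  Lumen: 1 + 0 + 3 + 1 + 2 + 1 + 3 = 11
  Citadel: 2 + 1 + 0 + 0 + 3 + 3 + 0 = 9
  Harbor: 0 + 3 + 2 + 3 + 1 + 2 + 2 = 13
  Kestrel: 3 + 2 + 1 + 2 + 0 + 0 + 1 = 9
Harbor has the highest total.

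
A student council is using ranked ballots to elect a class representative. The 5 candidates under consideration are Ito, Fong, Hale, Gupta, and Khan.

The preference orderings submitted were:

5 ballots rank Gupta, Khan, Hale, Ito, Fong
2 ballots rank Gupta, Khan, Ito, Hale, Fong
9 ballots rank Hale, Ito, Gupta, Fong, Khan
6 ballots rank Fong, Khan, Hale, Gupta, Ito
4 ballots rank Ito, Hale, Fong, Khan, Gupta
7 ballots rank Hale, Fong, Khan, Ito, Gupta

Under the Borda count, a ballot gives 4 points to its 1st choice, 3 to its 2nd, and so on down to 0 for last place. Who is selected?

Borda scores:
  Ito: 5·1 + 2·2 + 9·3 + 6·0 + 4·4 + 7·1 = 59
  Fong: 5·0 + 2·0 + 9·1 + 6·4 + 4·2 + 7·3 = 62
  Hale: 5·2 + 2·1 + 9·4 + 6·2 + 4·3 + 7·4 = 100
  Gupta: 5·4 + 2·4 + 9·2 + 6·1 + 4·0 + 7·0 = 52
  Khan: 5·3 + 2·3 + 9·0 + 6·3 + 4·1 + 7·2 = 57
Hale has the highest total.

Hale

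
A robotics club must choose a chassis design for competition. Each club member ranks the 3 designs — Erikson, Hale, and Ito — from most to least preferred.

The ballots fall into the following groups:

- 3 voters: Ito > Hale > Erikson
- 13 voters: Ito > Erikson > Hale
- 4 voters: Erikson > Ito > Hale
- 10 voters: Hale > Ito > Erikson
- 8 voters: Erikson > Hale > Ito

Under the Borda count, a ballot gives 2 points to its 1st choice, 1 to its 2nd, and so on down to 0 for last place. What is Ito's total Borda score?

Borda scores:
  Erikson: 3·0 + 13·1 + 4·2 + 10·0 + 8·2 = 37
  Hale: 3·1 + 13·0 + 4·0 + 10·2 + 8·1 = 31
  Ito: 3·2 + 13·2 + 4·1 + 10·1 + 8·0 = 46

46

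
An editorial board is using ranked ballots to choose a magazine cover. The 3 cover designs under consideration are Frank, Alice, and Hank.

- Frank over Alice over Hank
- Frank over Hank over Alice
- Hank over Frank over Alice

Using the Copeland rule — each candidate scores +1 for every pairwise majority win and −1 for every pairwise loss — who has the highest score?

Frank

Pairwise results:
  Frank vs Alice: Frank wins 3–0.
  Frank vs Hank: Frank wins 2–1.
  Alice vs Hank: Hank wins 2–1.
Copeland scores (wins − losses):
  Frank: 2 − 0 = 2
  Alice: 0 − 2 = -2
  Hank: 1 − 1 = 0
Frank has the best Copeland score.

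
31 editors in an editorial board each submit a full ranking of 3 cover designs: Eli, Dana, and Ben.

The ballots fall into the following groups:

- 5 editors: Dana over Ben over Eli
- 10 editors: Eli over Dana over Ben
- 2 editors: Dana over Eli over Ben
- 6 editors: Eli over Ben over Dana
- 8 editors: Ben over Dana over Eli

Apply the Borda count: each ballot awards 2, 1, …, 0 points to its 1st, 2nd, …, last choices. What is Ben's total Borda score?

27

Borda scores:
  Eli: 5·0 + 10·2 + 2·1 + 6·2 + 8·0 = 34
  Dana: 5·2 + 10·1 + 2·2 + 6·0 + 8·1 = 32
  Ben: 5·1 + 10·0 + 2·0 + 6·1 + 8·2 = 27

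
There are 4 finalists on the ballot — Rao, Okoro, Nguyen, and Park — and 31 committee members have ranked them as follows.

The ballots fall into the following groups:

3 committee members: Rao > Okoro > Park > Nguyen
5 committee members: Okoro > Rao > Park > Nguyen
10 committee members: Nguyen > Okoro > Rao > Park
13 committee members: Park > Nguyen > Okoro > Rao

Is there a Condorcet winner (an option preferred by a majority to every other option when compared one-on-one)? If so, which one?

None — there is no Condorcet winner

Head-to-head results (31 voters total):
Rao vs Okoro: Okoro wins 28–3.
Rao vs Nguyen: Nguyen wins 23–8.
Rao vs Park: Rao wins 18–13.
Okoro vs Nguyen: Nguyen wins 23–8.
Okoro vs Park: Okoro wins 18–13.
Nguyen vs Park: Park wins 21–10.
No candidate beats all others: Rao beats Park beats Nguyen beats Rao, a majority cycle.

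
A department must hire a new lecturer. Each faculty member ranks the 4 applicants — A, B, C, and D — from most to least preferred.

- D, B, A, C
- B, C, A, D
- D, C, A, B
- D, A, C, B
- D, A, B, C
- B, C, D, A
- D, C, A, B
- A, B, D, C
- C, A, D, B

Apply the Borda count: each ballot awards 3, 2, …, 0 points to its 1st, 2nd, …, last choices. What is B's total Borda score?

Borda scores:
  A: 1 + 1 + 1 + 2 + 2 + 0 + 1 + 3 + 2 = 13
  B: 2 + 3 + 0 + 0 + 1 + 3 + 0 + 2 + 0 = 11
  C: 0 + 2 + 2 + 1 + 0 + 2 + 2 + 0 + 3 = 12
  D: 3 + 0 + 3 + 3 + 3 + 1 + 3 + 1 + 1 = 18

11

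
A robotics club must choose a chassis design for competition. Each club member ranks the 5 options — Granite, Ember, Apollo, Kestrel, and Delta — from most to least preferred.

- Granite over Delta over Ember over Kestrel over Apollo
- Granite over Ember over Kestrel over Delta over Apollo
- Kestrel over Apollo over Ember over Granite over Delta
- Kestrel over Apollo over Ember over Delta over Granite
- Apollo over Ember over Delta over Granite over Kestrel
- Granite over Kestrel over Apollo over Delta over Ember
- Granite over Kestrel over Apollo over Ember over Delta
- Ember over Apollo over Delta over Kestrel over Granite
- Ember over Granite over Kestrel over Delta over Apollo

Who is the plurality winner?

First-place vote totals:
  Granite: 4
  Ember: 2
  Apollo: 1
  Kestrel: 2
  Delta: 0
Granite has the most first-place votes.

Granite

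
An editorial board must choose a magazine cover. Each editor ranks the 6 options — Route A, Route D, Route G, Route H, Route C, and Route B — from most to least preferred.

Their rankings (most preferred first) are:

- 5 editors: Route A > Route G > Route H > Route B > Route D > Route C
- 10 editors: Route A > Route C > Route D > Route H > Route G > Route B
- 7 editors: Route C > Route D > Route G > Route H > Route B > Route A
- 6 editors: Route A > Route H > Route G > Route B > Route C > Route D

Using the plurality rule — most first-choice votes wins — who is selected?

First-place vote totals:
  Route A: 21
  Route D: 0
  Route G: 0
  Route H: 0
  Route C: 7
  Route B: 0
Route A has the most first-place votes.

Route A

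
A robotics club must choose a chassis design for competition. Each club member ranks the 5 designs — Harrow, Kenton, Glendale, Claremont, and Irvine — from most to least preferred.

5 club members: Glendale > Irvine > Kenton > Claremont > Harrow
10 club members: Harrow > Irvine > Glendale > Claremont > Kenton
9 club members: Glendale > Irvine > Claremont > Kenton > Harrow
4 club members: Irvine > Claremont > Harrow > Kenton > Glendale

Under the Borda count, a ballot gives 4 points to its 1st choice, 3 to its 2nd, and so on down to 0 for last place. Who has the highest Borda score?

Irvine

Borda scores:
  Harrow: 5·0 + 10·4 + 9·0 + 4·2 = 48
  Kenton: 5·2 + 10·0 + 9·1 + 4·1 = 23
  Glendale: 5·4 + 10·2 + 9·4 + 4·0 = 76
  Claremont: 5·1 + 10·1 + 9·2 + 4·3 = 45
  Irvine: 5·3 + 10·3 + 9·3 + 4·4 = 88
Irvine has the highest total.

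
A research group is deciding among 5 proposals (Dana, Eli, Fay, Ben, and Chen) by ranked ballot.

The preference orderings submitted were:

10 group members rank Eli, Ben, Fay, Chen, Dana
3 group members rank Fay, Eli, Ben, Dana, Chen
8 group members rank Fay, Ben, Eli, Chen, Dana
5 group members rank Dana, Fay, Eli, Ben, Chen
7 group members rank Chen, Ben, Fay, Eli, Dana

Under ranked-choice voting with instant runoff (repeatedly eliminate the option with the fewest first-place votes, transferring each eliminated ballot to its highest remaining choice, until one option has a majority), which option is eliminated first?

Round 1: Fay 11, Eli 10, Chen 7, Dana 5, Ben 0. Ben has the fewest and is eliminated.
Round 2: Fay 11, Eli 10, Chen 7, Dana 5. Dana has the fewest and is eliminated.
Round 3: Fay 16, Eli 10, Chen 7. Chen has the fewest and is eliminated.
Round 4: Fay 23, Eli 10. Fay has a majority.

Ben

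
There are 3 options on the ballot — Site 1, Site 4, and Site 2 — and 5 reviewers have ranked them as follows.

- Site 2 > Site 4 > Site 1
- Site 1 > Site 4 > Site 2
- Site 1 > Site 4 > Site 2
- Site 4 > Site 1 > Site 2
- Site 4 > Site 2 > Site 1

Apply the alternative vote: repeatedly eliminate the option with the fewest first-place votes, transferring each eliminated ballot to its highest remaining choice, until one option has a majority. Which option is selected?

Round 1: Site 1 2, Site 4 2, Site 2 1. Site 2 has the fewest and is eliminated.
Round 2: Site 4 3, Site 1 2. Site 4 has a majority.

Site 4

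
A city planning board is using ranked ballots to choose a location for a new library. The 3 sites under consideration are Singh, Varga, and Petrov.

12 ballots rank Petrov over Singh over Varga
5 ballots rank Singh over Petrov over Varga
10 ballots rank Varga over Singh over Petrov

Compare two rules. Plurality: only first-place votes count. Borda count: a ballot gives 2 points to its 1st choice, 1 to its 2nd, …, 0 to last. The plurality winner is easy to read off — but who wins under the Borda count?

Plurality first-place counts: Singh 5, Varga 10, Petrov 12 → Petrov.
Borda totals: Singh 32, Varga 20, Petrov 29 → Singh.

Singh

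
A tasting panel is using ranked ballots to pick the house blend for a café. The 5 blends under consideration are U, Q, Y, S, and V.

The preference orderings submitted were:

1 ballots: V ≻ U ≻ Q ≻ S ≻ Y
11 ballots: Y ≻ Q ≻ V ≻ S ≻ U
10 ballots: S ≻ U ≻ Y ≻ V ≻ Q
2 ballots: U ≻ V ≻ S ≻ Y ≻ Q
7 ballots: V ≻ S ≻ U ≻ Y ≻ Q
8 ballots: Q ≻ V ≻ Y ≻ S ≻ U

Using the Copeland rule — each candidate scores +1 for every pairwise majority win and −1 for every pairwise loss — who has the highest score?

V

Pairwise results:
  U vs Q: U wins 20–19.
  U vs Y: U wins 20–19.
  U vs S: S wins 36–3.
  U vs V: V wins 27–12.
  Q vs Y: Y wins 30–9.
  Q vs S: Q wins 20–19.
  Q vs V: V wins 20–19.
  Y vs S: S wins 20–19.
  Y vs V: Y wins 21–18.
  S vs V: V wins 29–10.
Copeland scores (wins − losses):
  U: 2 − 2 = 0
  Q: 1 − 3 = -2
  Y: 2 − 2 = 0
  S: 2 − 2 = 0
  V: 3 − 1 = 2
V has the best Copeland score.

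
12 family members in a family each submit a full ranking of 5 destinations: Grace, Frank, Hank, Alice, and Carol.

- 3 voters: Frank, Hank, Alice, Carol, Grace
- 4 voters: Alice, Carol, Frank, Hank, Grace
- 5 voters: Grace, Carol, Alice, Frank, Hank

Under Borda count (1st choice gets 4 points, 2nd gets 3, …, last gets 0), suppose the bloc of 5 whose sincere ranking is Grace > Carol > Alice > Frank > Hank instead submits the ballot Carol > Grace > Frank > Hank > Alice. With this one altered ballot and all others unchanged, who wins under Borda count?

Borda totals with the altered ballot: Grace 15, Frank 30, Hank 18, Alice 22, Carol 35.
The switch changes the winner from Alice to Carol.

Carol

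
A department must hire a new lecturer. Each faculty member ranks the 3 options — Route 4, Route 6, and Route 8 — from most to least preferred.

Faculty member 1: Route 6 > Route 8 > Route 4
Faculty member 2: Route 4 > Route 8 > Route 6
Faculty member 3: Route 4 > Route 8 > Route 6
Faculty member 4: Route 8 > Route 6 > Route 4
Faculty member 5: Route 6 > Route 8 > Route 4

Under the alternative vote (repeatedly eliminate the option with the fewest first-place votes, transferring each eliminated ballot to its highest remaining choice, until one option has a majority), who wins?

Round 1: Route 4 2, Route 6 2, Route 8 1. Route 8 has the fewest and is eliminated.
Round 2: Route 6 3, Route 4 2. Route 6 has a majority.

Route 6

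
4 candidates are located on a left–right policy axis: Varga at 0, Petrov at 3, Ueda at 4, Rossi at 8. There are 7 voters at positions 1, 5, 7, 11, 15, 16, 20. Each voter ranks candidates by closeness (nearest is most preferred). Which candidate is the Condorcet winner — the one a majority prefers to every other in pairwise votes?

With single-peaked preferences on a line, the Condorcet winner is the candidate closest to the median voter.
The median voter (position 11) is closest to Rossi at 8.
Check: Rossi vs Petrov — voters closer to Rossi: 5 of 7.

Rossi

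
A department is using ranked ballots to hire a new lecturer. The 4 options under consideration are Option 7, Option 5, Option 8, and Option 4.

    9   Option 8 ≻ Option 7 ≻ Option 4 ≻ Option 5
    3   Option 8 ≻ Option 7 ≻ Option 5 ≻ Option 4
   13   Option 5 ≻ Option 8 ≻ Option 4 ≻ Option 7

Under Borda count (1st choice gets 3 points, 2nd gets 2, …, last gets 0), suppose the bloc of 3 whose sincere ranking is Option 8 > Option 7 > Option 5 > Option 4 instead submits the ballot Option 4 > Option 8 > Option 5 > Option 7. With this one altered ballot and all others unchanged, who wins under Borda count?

Borda totals with the altered ballot: Option 7 18, Option 5 42, Option 8 59, Option 4 31.
The winner is unchanged: still Option 8.

Option 8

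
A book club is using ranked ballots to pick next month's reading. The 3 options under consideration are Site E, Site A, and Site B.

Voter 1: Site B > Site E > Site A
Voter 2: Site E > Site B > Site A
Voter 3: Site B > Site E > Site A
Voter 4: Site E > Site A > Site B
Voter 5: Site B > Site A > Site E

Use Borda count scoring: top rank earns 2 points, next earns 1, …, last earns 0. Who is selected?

Site B

Borda scores:
  Site E: 1 + 2 + 1 + 2 + 0 = 6
  Site A: 0 + 0 + 0 + 1 + 1 = 2
  Site B: 2 + 1 + 2 + 0 + 2 = 7
Site B has the highest total.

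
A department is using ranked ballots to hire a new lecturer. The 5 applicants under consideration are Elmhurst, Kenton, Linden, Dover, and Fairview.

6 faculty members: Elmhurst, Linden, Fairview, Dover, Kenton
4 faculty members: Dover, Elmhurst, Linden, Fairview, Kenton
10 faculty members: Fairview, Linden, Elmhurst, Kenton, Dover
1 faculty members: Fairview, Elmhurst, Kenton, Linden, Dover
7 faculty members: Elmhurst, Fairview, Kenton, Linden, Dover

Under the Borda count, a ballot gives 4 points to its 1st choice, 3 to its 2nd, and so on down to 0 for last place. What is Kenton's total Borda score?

Borda scores:
  Elmhurst: 6·4 + 4·3 + 10·2 + 3 + 7·4 = 87
  Kenton: 6·0 + 4·0 + 10·1 + 2 + 7·2 = 26
  Linden: 6·3 + 4·2 + 10·3 + 1 + 7·1 = 64
  Dover: 6·1 + 4·4 + 10·0 + 0 + 7·0 = 22
  Fairview: 6·2 + 4·1 + 10·4 + 4 + 7·3 = 81

26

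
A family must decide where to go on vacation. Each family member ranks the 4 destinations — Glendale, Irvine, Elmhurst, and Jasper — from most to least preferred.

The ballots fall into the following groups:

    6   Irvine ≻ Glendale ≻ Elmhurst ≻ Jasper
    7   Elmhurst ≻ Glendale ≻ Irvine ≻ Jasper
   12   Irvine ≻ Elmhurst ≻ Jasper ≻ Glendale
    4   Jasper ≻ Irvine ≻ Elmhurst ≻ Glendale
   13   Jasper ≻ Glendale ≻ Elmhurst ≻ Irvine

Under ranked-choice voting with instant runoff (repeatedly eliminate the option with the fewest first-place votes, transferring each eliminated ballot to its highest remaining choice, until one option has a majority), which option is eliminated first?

Glendale

Round 1: Irvine 18, Jasper 17, Elmhurst 7, Glendale 0. Glendale has the fewest and is eliminated.
Round 2: Irvine 18, Jasper 17, Elmhurst 7. Elmhurst has the fewest and is eliminated.
Round 3: Irvine 25, Jasper 17. Irvine has a majority.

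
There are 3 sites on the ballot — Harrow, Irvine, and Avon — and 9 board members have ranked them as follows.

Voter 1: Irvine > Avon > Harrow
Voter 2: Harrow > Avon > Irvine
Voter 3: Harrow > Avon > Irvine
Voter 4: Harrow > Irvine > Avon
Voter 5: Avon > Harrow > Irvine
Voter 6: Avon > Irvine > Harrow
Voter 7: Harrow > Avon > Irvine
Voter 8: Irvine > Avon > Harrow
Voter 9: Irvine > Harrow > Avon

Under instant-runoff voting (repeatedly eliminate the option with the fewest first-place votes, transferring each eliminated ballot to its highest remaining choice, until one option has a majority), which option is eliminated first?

Round 1: Harrow 4, Irvine 3, Avon 2. Avon has the fewest and is eliminated.
Round 2: Harrow 5, Irvine 4. Harrow has a majority.

Avon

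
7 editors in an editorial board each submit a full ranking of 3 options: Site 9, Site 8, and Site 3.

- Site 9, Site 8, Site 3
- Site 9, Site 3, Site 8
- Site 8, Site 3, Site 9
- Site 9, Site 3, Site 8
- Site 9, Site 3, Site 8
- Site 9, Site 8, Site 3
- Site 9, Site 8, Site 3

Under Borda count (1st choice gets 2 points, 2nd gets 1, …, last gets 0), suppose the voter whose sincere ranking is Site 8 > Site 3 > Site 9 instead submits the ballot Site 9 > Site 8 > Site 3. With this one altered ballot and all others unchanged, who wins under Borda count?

Borda totals with the altered ballot: Site 9 14, Site 8 4, Site 3 3.
The winner is unchanged: still Site 9.

Site 9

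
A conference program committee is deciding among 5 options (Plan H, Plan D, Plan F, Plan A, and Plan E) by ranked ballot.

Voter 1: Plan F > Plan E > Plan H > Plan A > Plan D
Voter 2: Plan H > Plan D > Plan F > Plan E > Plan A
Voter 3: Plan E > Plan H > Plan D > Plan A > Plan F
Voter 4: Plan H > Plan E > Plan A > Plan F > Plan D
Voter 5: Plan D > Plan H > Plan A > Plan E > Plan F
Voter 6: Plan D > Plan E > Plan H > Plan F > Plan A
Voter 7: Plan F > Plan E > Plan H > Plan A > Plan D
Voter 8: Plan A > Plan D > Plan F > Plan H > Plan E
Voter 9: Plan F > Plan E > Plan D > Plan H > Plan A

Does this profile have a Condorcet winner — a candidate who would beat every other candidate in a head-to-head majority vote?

No

Head-to-head results (9 voters total):
Plan H vs Plan D: Plan H wins 5–4.
Plan H vs Plan F: Plan H wins 5–4.
Plan H vs Plan A: Plan H wins 8–1.
Plan H vs Plan E: Plan E wins 5–4.
Plan D vs Plan F: Plan D wins 5–4.
Plan D vs Plan A: Plan D wins 5–4.
Plan D vs Plan E: Plan E wins 5–4.
Plan F vs Plan A: Plan F wins 5–4.
Plan F vs Plan E: Plan F wins 5–4.
Plan A vs Plan E: Plan E wins 7–2.
No candidate beats all others: Plan H beats Plan F beats Plan E beats Plan H, a majority cycle.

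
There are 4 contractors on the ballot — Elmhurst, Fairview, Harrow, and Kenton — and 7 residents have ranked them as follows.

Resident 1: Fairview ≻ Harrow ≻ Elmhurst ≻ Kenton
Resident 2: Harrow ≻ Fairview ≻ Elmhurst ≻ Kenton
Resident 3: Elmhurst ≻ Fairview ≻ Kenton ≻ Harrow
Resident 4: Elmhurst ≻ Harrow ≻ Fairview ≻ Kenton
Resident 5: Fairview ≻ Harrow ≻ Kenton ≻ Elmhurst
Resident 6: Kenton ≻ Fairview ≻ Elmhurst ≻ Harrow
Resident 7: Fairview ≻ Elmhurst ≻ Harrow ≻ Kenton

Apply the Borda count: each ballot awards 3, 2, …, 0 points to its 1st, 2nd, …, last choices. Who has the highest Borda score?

Borda scores:
  Elmhurst: 1 + 1 + 3 + 3 + 0 + 1 + 2 = 11
  Fairview: 3 + 2 + 2 + 1 + 3 + 2 + 3 = 16
  Harrow: 2 + 3 + 0 + 2 + 2 + 0 + 1 = 10
  Kenton: 0 + 0 + 1 + 0 + 1 + 3 + 0 = 5
Fairview has the highest total.

Fairview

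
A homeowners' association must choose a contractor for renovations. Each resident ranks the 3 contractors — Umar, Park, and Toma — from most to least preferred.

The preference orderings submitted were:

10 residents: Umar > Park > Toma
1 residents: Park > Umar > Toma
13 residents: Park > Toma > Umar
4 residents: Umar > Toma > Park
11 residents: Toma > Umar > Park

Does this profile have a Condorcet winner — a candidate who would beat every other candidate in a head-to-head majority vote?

No

Head-to-head results (39 voters total):
Umar vs Park: Umar wins 25–14.
Umar vs Toma: Toma wins 24–15.
Park vs Toma: Park wins 24–15.
No candidate beats all others: Umar beats Park beats Toma beats Umar, a majority cycle.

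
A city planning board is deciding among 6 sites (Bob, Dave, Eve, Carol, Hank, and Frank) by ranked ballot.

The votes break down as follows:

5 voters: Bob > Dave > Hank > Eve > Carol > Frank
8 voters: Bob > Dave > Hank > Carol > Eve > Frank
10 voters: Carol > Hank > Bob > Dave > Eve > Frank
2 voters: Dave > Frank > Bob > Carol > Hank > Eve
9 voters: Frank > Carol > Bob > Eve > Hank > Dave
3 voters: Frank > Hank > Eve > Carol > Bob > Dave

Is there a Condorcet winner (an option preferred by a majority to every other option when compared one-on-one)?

Yes

Head-to-head results (37 voters total):
Bob vs Dave: Bob wins 35–2.
Bob vs Eve: Bob wins 34–3.
Bob vs Carol: Carol wins 22–15.
Bob vs Hank: Bob wins 24–13.
Bob vs Frank: Bob wins 23–14.
Dave vs Eve: Dave wins 25–12.
Dave vs Carol: Carol wins 22–15.
Dave vs Hank: Hank wins 22–15.
Dave vs Frank: Dave wins 25–12.
Eve vs Carol: Carol wins 29–8.
Eve vs Hank: Hank wins 28–9.
Eve vs Frank: Eve wins 23–14.
Carol vs Hank: Carol wins 21–16.
Carol vs Frank: Carol wins 23–14.
Hank vs Frank: Hank wins 23–14.
Carol beats each rival — Bob (22–15), Dave (22–15), Eve (29–8), Hank (21–16), Frank (23–14) — so Carol is the Condorcet winner.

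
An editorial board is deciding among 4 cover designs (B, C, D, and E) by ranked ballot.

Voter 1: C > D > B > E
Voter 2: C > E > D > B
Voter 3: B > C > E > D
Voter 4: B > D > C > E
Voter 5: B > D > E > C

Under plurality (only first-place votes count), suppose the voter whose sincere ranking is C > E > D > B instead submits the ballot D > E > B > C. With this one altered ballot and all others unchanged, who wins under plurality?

First-place totals with the altered ballot: B 3, C 1, D 1, E 0.
The winner is unchanged: still B.

B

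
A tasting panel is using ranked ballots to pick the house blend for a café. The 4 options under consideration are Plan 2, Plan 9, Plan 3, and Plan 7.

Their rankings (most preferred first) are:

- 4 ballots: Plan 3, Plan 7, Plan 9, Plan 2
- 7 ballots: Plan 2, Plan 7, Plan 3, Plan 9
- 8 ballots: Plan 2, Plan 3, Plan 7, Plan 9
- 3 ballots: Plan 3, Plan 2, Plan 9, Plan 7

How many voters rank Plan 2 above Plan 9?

Ballots ranking Plan 2 above Plan 9: 7+8+3 = 18.
Ballots ranking Plan 9 above Plan 2: 4.
So 18 of 22 voters prefer Plan 2 to Plan 9.

18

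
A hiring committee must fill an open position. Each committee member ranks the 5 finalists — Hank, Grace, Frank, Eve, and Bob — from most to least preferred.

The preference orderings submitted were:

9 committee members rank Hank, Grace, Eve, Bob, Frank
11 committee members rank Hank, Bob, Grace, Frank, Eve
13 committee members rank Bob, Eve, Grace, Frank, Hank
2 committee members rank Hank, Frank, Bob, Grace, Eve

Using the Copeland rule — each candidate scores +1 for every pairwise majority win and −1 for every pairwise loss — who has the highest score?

Hank

Pairwise results:
  Hank vs Grace: Hank wins 22–13.
  Hank vs Frank: Hank wins 22–13.
  Hank vs Eve: Hank wins 22–13.
  Hank vs Bob: Hank wins 22–13.
  Grace vs Frank: Grace wins 33–2.
  Grace vs Eve: Grace wins 22–13.
  Grace vs Bob: Bob wins 26–9.
  Frank vs Eve: Eve wins 22–13.
  Frank vs Bob: Bob wins 33–2.
  Eve vs Bob: Bob wins 26–9.
Copeland scores (wins − losses):
  Hank: 4 − 0 = 4
  Grace: 2 − 2 = 0
  Frank: 0 − 4 = -4
  Eve: 1 − 3 = -2
  Bob: 3 − 1 = 2
Hank has the best Copeland score.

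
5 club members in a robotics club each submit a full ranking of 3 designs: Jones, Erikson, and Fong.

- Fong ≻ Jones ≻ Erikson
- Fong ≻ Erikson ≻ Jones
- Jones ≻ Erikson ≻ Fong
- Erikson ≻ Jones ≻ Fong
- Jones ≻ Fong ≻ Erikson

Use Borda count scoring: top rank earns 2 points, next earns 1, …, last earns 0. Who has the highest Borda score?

Jones

Borda scores:
  Jones: 1 + 0 + 2 + 1 + 2 = 6
  Erikson: 0 + 1 + 1 + 2 + 0 = 4
  Fong: 2 + 2 + 0 + 0 + 1 = 5
Jones has the highest total.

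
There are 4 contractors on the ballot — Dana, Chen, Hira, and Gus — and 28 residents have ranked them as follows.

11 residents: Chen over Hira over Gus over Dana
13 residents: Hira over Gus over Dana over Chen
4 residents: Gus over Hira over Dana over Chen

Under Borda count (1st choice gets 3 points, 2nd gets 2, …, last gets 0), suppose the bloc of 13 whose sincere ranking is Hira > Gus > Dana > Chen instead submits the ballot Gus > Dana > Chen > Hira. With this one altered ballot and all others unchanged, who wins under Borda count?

Gus

Borda totals with the altered ballot: Dana 30, Chen 46, Hira 30, Gus 62.
The switch changes the winner from Hira to Gus.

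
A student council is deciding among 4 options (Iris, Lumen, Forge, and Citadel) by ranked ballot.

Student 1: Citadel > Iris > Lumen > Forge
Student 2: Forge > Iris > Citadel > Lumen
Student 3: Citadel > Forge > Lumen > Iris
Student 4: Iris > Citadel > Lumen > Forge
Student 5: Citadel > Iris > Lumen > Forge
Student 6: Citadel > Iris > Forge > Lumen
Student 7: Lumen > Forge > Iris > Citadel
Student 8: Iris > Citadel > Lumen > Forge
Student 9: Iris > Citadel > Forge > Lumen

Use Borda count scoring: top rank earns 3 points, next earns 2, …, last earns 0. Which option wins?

Citadel

Borda scores:
  Iris: 2 + 2 + 0 + 3 + 2 + 2 + 1 + 3 + 3 = 18
  Lumen: 1 + 0 + 1 + 1 + 1 + 0 + 3 + 1 + 0 = 8
  Forge: 0 + 3 + 2 + 0 + 0 + 1 + 2 + 0 + 1 = 9
  Citadel: 3 + 1 + 3 + 2 + 3 + 3 + 0 + 2 + 2 = 19
Citadel has the highest total.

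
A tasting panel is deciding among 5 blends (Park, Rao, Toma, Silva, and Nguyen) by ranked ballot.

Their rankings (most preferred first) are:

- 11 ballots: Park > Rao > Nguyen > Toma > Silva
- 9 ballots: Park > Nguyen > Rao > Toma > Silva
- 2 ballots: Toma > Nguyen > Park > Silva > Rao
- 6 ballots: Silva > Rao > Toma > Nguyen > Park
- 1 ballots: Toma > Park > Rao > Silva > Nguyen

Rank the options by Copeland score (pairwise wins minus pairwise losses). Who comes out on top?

Pairwise results:
  Park vs Rao: Park wins 23–6.
  Park vs Toma: Park wins 20–9.
  Park vs Silva: Park wins 23–6.
  Park vs Nguyen: Park wins 21–8.
  Rao vs Toma: Rao wins 26–3.
  Rao vs Silva: Rao wins 21–8.
  Rao vs Nguyen: Rao wins 18–11.
  Toma vs Silva: Toma wins 23–6.
  Toma vs Nguyen: Nguyen wins 20–9.
  Silva vs Nguyen: Nguyen wins 22–7.
Copeland scores (wins − losses):
  Park: 4 − 0 = 4
  Rao: 3 − 1 = 2
  Toma: 1 − 3 = -2
  Silva: 0 − 4 = -4
  Nguyen: 2 − 2 = 0
Park has the best Copeland score.

Park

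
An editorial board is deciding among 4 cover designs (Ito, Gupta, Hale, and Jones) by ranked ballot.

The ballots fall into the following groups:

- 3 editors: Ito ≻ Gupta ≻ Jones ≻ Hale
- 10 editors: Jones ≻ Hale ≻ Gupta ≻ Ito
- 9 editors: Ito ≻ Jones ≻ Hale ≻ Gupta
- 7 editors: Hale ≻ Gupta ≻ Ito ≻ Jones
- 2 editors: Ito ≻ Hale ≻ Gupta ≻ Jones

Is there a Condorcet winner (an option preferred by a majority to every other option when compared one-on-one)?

Head-to-head results (31 voters total):
Ito vs Gupta: Gupta wins 17–14.
Ito vs Hale: Hale wins 17–14.
Ito vs Jones: Ito wins 21–10.
Gupta vs Hale: Hale wins 28–3.
Gupta vs Jones: Jones wins 19–12.
Hale vs Jones: Jones wins 22–9.
No candidate beats all others: Ito beats Jones beats Gupta beats Ito, a majority cycle.

No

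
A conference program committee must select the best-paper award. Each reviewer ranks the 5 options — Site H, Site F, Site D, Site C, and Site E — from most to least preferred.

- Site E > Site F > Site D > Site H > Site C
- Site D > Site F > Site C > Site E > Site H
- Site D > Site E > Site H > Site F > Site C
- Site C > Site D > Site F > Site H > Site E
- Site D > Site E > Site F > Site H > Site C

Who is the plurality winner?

Site D

First-place vote totals:
  Site H: 0
  Site F: 0
  Site D: 3
  Site C: 1
  Site E: 1
Site D has the most first-place votes.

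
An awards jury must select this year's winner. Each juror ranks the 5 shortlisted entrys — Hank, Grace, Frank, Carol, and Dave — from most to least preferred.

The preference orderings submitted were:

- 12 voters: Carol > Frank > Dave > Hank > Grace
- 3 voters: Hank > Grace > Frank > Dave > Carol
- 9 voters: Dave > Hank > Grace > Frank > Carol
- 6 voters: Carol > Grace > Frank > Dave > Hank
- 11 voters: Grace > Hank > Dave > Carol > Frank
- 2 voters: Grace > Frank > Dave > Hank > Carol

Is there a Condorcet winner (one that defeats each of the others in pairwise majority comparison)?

No

Head-to-head results (43 voters total):
Hank vs Grace: Hank wins 24–19.
Hank vs Frank: Hank wins 23–20.
Hank vs Carol: Hank wins 25–18.
Hank vs Dave: Dave wins 29–14.
Grace vs Frank: Grace wins 31–12.
Grace vs Carol: Grace wins 25–18.
Grace vs Dave: Grace wins 22–21.
Frank vs Carol: Carol wins 29–14.
Frank vs Dave: Frank wins 23–20.
Carol vs Dave: Dave wins 25–18.
No candidate beats all others: Hank beats Grace beats Dave beats Hank, a majority cycle.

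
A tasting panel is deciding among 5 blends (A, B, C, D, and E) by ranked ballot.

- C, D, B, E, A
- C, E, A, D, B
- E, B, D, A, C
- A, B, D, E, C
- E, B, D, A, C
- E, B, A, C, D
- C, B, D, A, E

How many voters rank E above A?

Ballots ranking E above A: 5.
Ballots ranking A above E: 2.
So 5 of 7 voters prefer E to A.

5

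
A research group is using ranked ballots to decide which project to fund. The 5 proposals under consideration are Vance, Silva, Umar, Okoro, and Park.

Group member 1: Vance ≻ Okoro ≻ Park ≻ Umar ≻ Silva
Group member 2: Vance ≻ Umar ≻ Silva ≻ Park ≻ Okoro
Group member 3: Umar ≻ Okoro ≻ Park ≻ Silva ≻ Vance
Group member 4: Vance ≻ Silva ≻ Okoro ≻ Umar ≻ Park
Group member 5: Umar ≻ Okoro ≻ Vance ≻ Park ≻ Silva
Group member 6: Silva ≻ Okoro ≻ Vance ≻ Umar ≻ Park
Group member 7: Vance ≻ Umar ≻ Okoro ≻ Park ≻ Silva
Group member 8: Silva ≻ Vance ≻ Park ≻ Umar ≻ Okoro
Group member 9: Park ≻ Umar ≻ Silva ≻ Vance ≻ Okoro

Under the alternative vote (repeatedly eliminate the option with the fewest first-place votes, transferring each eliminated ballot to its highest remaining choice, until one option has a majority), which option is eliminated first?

Round 1: Vance 4, Silva 2, Umar 2, Park 1, Okoro 0. Okoro has the fewest and is eliminated.
Round 2: Vance 4, Silva 2, Umar 2, Park 1. Park has the fewest and is eliminated.
Round 3: Vance 4, Umar 3, Silva 2. Silva has the fewest and is eliminated.
Round 4: Vance 6, Umar 3. Vance has a majority.

Okoro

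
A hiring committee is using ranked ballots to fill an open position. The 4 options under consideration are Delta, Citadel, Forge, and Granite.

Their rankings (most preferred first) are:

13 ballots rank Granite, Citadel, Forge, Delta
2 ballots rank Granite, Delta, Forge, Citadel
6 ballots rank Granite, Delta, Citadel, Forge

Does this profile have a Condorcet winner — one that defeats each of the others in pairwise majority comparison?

Head-to-head results (21 voters total):
Delta vs Citadel: Citadel wins 13–8.
Delta vs Forge: Forge wins 13–8.
Delta vs Granite: Granite wins 21–0.
Citadel vs Forge: Citadel wins 19–2.
Citadel vs Granite: Granite wins 21–0.
Forge vs Granite: Granite wins 21–0.
Granite beats each rival — Delta (21–0), Citadel (21–0), Forge (21–0) — so Granite is the Condorcet winner.

Yes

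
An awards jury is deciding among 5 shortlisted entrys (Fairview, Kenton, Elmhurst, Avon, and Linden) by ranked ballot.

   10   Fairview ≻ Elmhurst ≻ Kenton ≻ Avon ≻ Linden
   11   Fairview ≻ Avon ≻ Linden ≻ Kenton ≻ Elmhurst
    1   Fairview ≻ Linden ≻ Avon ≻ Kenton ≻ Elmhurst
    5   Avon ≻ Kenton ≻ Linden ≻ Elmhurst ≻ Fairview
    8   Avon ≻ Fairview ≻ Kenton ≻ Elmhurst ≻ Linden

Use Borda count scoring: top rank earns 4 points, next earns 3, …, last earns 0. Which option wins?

Borda scores:
  Fairview: 10·4 + 11·4 + 4 + 5·0 + 8·3 = 112
  Kenton: 10·2 + 11·1 + 1 + 5·3 + 8·2 = 63
  Elmhurst: 10·3 + 11·0 + 0 + 5·1 + 8·1 = 43
  Avon: 10·1 + 11·3 + 2 + 5·4 + 8·4 = 97
  Linden: 10·0 + 11·2 + 3 + 5·2 + 8·0 = 35
Fairview has the highest total.

Fairview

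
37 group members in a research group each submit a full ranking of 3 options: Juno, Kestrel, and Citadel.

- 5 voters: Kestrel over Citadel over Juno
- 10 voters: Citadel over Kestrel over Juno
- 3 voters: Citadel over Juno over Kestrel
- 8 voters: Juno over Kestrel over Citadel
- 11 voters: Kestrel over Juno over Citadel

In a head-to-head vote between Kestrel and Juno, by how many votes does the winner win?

15

Ballots ranking Kestrel above Juno: 5+10+11 = 26.
Ballots ranking Juno above Kestrel: 3+8 = 11.
Kestrel wins 26–11, a margin of 15.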